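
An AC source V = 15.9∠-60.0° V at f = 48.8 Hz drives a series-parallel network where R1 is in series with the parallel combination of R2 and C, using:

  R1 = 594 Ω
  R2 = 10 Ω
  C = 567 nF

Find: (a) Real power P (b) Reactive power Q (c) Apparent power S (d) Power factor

Step 1 — Angular frequency: ω = 2π·f = 2π·48.8 = 306.6 rad/s.
Step 2 — Component impedances:
  R1: Z = R = 594 Ω
  R2: Z = R = 10 Ω
  C: Z = 1/(jωC) = -j/(ω·C) = 0 - j5752 Ω
Step 3 — Parallel branch: R2 || C = 1/(1/R2 + 1/C) = 10 - j0.01739 Ω.
Step 4 — Series with R1: Z_total = R1 + (R2 || C) = 604 - j0.01739 Ω = 604∠-0.0° Ω.
Step 5 — Source phasor: V = 15.9∠-60.0° V = 7.95 - j13.77 V.
Step 6 — Current: I = V / Z = 0.01316 - j0.0228 A = 0.02632∠-60.0° A.
Step 7 — Complex power: S = V·I* = 0.4186 - j1.205e-05 VA.
Step 8 — Real power: P = Re(S) = 0.4186 W.
Step 9 — Reactive power: Q = Im(S) = -1.205e-05 VAR.
Step 10 — Apparent power: |S| = 0.4186 VA.
Step 11 — Power factor: PF = P/|S| = 1 (leading).

(a) P = 0.4186 W  (b) Q = -1.205e-05 VAR  (c) S = 0.4186 VA  (d) PF = 1 (leading)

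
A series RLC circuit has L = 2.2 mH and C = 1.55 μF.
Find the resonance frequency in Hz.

Step 1 — Resonance condition Im(Z)=0 gives ω₀ = 1/√(LC).
Step 2 — ω₀ = 1/√(0.0022·1.55e-06) = 1.712e+04 rad/s.
Step 3 — f₀ = ω₀/(2π) = 2725 Hz.

f₀ = 2725 Hz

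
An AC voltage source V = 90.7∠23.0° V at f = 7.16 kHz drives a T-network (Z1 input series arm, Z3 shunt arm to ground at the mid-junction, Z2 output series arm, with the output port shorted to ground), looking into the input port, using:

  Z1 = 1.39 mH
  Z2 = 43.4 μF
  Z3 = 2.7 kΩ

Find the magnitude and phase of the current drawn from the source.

Step 1 — Angular frequency: ω = 2π·f = 2π·7160 = 4.499e+04 rad/s.
Step 2 — Component impedances:
  Z1: Z = jωL = j·4.499e+04·0.00139 = 0 + j62.53 Ω
  Z2: Z = 1/(jωC) = -j/(ω·C) = 0 - j0.5122 Ω
  Z3: Z = R = 2700 Ω
Step 3 — With the output port shorted to ground, the output series arm Z2 runs from the junction to ground; the shunt arm Z3 also runs from the junction to ground. They appear in parallel: Z3 || Z2 = 9.716e-05 - j0.5122 Ω.
Step 4 — Series with input arm Z1: Z_in = Z1 + (Z3 || Z2) = 9.716e-05 + j62.02 Ω = 62.02∠90.0° Ω.
Step 5 — Source phasor: V = 90.7∠23.0° V = 83.49 + j35.44 V.
Step 6 — Ohm's law: I = V / Z_total = (83.49 + j35.44) / (9.716e-05 + j62.02) = 0.5714 - j1.346 A.
Step 7 — Convert to polar: |I| = 1.462 A, ∠I = -67.0°.

I = 1.462∠-67.0° A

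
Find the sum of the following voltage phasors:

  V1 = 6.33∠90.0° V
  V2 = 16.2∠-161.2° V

Step 1 — Convert each phasor to rectangular form:
  V1 = 6.33·(cos(90.0°) + j·sin(90.0°)) = 0 + j6.33 V
  V2 = 16.2·(cos(-161.2°) + j·sin(-161.2°)) = -15.34 - j5.221 V
Step 2 — Sum components: V_total = -15.34 + j1.109 V.
Step 3 — Convert to polar: |V_total| = 15.38 V, ∠V_total = 175.9°.

V_total = 15.38∠175.9° V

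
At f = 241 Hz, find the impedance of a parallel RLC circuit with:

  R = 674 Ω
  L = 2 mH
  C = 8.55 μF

Step 1 — Angular frequency: ω = 2π·f = 2π·241 = 1514 rad/s.
Step 2 — Component impedances:
  R: Z = R = 674 Ω
  L: Z = jωL = j·1514·0.002 = 0 + j3.028 Ω
  C: Z = 1/(jωC) = -j/(ω·C) = 0 - j77.24 Ω
Step 3 — Parallel combination: 1/Z_total = 1/R + 1/L + 1/C; Z_total = 0.01474 + j3.152 Ω = 3.152∠89.7° Ω.

Z = 0.01474 + j3.152 Ω = 3.152∠89.7° Ω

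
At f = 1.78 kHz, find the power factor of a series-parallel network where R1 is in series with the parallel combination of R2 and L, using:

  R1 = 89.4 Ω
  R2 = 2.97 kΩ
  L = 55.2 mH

Step 1 — Angular frequency: ω = 2π·f = 2π·1780 = 1.118e+04 rad/s.
Step 2 — Component impedances:
  R1: Z = R = 89.4 Ω
  R2: Z = R = 2970 Ω
  L: Z = jωL = j·1.118e+04·0.0552 = 0 + j617.4 Ω
Step 3 — Parallel branch: R2 || L = 1/(1/R2 + 1/L) = 123 + j591.8 Ω.
Step 4 — Series with R1: Z_total = R1 + (R2 || L) = 212.4 + j591.8 Ω = 628.8∠70.3° Ω.
Step 5 — Power factor: PF = cos(φ) = Re(Z)/|Z| = 212.4/628.8 = 0.3378.
Step 6 — Type: Im(Z) = 591.8 ⇒ lagging (phase φ = 70.3°).

PF = 0.3378 (lagging, φ = 70.3°)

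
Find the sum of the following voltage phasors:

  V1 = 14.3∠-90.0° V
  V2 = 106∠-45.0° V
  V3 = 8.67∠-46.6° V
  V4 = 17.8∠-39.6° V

Step 1 — Convert each phasor to rectangular form:
  V1 = 14.3·(cos(-90.0°) + j·sin(-90.0°)) = 0 - j14.3 V
  V2 = 106·(cos(-45.0°) + j·sin(-45.0°)) = 74.95 - j74.95 V
  V3 = 8.67·(cos(-46.6°) + j·sin(-46.6°)) = 5.957 - j6.299 V
  V4 = 17.8·(cos(-39.6°) + j·sin(-39.6°)) = 13.72 - j11.35 V
Step 2 — Sum components: V_total = 94.63 - j106.9 V.
Step 3 — Convert to polar: |V_total| = 142.8 V, ∠V_total = -48.5°.

V_total = 142.8∠-48.5° V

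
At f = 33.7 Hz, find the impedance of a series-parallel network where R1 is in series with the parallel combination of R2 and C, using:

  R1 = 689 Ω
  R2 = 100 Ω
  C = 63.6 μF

Step 1 — Angular frequency: ω = 2π·f = 2π·33.7 = 211.7 rad/s.
Step 2 — Component impedances:
  R1: Z = R = 689 Ω
  R2: Z = R = 100 Ω
  C: Z = 1/(jωC) = -j/(ω·C) = 0 - j74.26 Ω
Step 3 — Parallel branch: R2 || C = 1/(1/R2 + 1/C) = 35.54 - j47.86 Ω.
Step 4 — Series with R1: Z_total = R1 + (R2 || C) = 724.5 - j47.86 Ω = 726.1∠-3.8° Ω.

Z = 724.5 - j47.86 Ω = 726.1∠-3.8° Ω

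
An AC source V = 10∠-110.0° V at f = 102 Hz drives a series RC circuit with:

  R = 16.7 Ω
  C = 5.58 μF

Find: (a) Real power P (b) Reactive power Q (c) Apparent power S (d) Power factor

Step 1 — Angular frequency: ω = 2π·f = 2π·102 = 640.9 rad/s.
Step 2 — Component impedances:
  R: Z = R = 16.7 Ω
  C: Z = 1/(jωC) = -j/(ω·C) = 0 - j279.6 Ω
Step 3 — Series combination: Z_total = R + C = 16.7 - j279.6 Ω = 280.1∠-86.6° Ω.
Step 4 — Source phasor: V = 10∠-110.0° V = -3.42 - j9.397 V.
Step 5 — Current: I = V / Z = 0.03276 - j0.01419 A = 0.0357∠-23.4° A.
Step 6 — Complex power: S = V·I* = 0.02128 - j0.3563 VA.
Step 7 — Real power: P = Re(S) = 0.02128 W.
Step 8 — Reactive power: Q = Im(S) = -0.3563 VAR.
Step 9 — Apparent power: |S| = 0.357 VA.
Step 10 — Power factor: PF = P/|S| = 0.05962 (leading).

(a) P = 0.02128 W  (b) Q = -0.3563 VAR  (c) S = 0.357 VA  (d) PF = 0.05962 (leading)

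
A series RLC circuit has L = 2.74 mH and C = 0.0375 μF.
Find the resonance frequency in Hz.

Step 1 — Resonance condition Im(Z)=0 gives ω₀ = 1/√(LC).
Step 2 — ω₀ = 1/√(0.00274·3.75e-08) = 9.865e+04 rad/s.
Step 3 — f₀ = ω₀/(2π) = 1.57e+04 Hz.

f₀ = 1.57e+04 Hz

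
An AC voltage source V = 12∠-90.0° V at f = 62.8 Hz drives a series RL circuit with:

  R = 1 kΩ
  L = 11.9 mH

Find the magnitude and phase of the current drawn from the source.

Step 1 — Angular frequency: ω = 2π·f = 2π·62.8 = 394.6 rad/s.
Step 2 — Component impedances:
  R: Z = R = 1000 Ω
  L: Z = jωL = j·394.6·0.0119 = 0 + j4.696 Ω
Step 3 — Series combination: Z_total = R + L = 1000 + j4.696 Ω = 1000∠0.3° Ω.
Step 4 — Source phasor: V = 12∠-90.0° V = 0 - j12 V.
Step 5 — Ohm's law: I = V / Z_total = (0 - j12) / (1000 + j4.696) = -5.635e-05 - j0.012 A.
Step 6 — Convert to polar: |I| = 0.012 A, ∠I = -90.3°.

I = 0.012∠-90.3° A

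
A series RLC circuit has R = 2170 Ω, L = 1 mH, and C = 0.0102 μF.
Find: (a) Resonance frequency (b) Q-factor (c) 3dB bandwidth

Step 1 — Resonance condition Im(Z)=0 gives ω₀ = 1/√(LC).
Step 2 — ω₀ = 1/√(0.001·1.02e-08) = 3.131e+05 rad/s.
Step 3 — f₀ = ω₀/(2π) = 4.983e+04 Hz.
Step 4 — Series Q: Q = ω₀L/R = 3.131e+05·0.001/2170 = 0.1443.
Step 5 — 3dB bandwidth: Δω = ω₀/Q = 2.17e+06 rad/s; BW = Δω/(2π) = 3.454e+05 Hz.

(a) f₀ = 4.983e+04 Hz  (b) Q = 0.1443  (c) BW = 3.454e+05 Hz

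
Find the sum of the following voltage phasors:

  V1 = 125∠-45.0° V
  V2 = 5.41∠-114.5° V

Step 1 — Convert each phasor to rectangular form:
  V1 = 125·(cos(-45.0°) + j·sin(-45.0°)) = 88.39 - j88.39 V
  V2 = 5.41·(cos(-114.5°) + j·sin(-114.5°)) = -2.243 - j4.923 V
Step 2 — Sum components: V_total = 86.14 - j93.31 V.
Step 3 — Convert to polar: |V_total| = 127 V, ∠V_total = -47.3°.

V_total = 127∠-47.3° V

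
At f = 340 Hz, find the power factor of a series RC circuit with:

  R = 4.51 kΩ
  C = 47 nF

Step 1 — Angular frequency: ω = 2π·f = 2π·340 = 2136 rad/s.
Step 2 — Component impedances:
  R: Z = R = 4510 Ω
  C: Z = 1/(jωC) = -j/(ω·C) = 0 - j9960 Ω
Step 3 — Series combination: Z_total = R + C = 4510 - j9960 Ω = 1.093e+04∠-65.6° Ω.
Step 4 — Power factor: PF = cos(φ) = Re(Z)/|Z| = 4510/10933 = 0.4125.
Step 5 — Type: Im(Z) = -9960 ⇒ leading (phase φ = -65.6°).

PF = 0.4125 (leading, φ = -65.6°)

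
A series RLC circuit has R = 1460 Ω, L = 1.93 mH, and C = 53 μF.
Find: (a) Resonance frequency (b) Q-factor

Step 1 — Resonance condition Im(Z)=0 gives ω₀ = 1/√(LC).
Step 2 — ω₀ = 1/√(0.00193·5.3e-05) = 3127 rad/s.
Step 3 — f₀ = ω₀/(2π) = 497.6 Hz.
Step 4 — Series Q: Q = ω₀L/R = 3127·0.00193/1460 = 0.004133.

(a) f₀ = 497.6 Hz  (b) Q = 0.004133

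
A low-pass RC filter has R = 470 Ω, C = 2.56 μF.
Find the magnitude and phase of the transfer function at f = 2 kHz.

Step 1 — Angular frequency: ω = 2π·2000 = 1.257e+04 rad/s.
Step 2 — Transfer function: H(jω) = 1/(1 + jωRC).
Step 3 — Denominator: 1 + jωRC = 1 + j·1.257e+04·470·2.56e-06 = 1 + j15.12.
Step 4 — H = 0.004355 - j0.06585.
Step 5 — Magnitude: |H| = 0.06599 (-23.6 dB); phase: φ = -86.2°.

|H| = 0.06599 (-23.6 dB), φ = -86.2°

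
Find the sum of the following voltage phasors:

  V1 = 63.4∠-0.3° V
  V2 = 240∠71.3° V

Step 1 — Convert each phasor to rectangular form:
  V1 = 63.4·(cos(-0.3°) + j·sin(-0.3°)) = 63.4 - j0.332 V
  V2 = 240·(cos(71.3°) + j·sin(71.3°)) = 76.95 + j227.3 V
Step 2 — Sum components: V_total = 140.3 + j227 V.
Step 3 — Convert to polar: |V_total| = 266.9 V, ∠V_total = 58.3°.

V_total = 266.9∠58.3° V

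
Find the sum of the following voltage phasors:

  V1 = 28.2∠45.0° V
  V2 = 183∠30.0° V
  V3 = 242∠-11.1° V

Step 1 — Convert each phasor to rectangular form:
  V1 = 28.2·(cos(45.0°) + j·sin(45.0°)) = 19.94 + j19.94 V
  V2 = 183·(cos(30.0°) + j·sin(30.0°)) = 158.5 + j91.5 V
  V3 = 242·(cos(-11.1°) + j·sin(-11.1°)) = 237.5 - j46.59 V
Step 2 — Sum components: V_total = 415.9 + j64.85 V.
Step 3 — Convert to polar: |V_total| = 420.9 V, ∠V_total = 8.9°.

V_total = 420.9∠8.9° V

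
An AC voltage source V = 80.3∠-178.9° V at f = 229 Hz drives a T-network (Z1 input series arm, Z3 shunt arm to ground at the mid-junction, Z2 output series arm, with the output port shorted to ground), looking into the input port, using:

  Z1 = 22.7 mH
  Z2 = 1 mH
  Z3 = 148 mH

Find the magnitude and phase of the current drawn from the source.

Step 1 — Angular frequency: ω = 2π·f = 2π·229 = 1439 rad/s.
Step 2 — Component impedances:
  Z1: Z = jωL = j·1439·0.0227 = 0 + j32.66 Ω
  Z2: Z = jωL = j·1439·0.001 = 0 + j1.439 Ω
  Z3: Z = jωL = j·1439·0.148 = 0 + j212.9 Ω
Step 3 — With the output port shorted to ground, the output series arm Z2 runs from the junction to ground; the shunt arm Z3 also runs from the junction to ground. They appear in parallel: Z3 || Z2 = 0 + j1.429 Ω.
Step 4 — Series with input arm Z1: Z_in = Z1 + (Z3 || Z2) = 0 + j34.09 Ω = 34.09∠90.0° Ω.
Step 5 — Source phasor: V = 80.3∠-178.9° V = -80.29 - j1.542 V.
Step 6 — Ohm's law: I = V / Z_total = (-80.29 - j1.542) / (0 + j34.09) = -0.04522 + j2.355 A.
Step 7 — Convert to polar: |I| = 2.355 A, ∠I = 91.1°.

I = 2.355∠91.1° A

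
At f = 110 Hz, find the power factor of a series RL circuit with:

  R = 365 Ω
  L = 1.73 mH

Step 1 — Angular frequency: ω = 2π·f = 2π·110 = 691.2 rad/s.
Step 2 — Component impedances:
  R: Z = R = 365 Ω
  L: Z = jωL = j·691.2·0.00173 = 0 + j1.196 Ω
Step 3 — Series combination: Z_total = R + L = 365 + j1.196 Ω = 365∠0.2° Ω.
Step 4 — Power factor: PF = cos(φ) = Re(Z)/|Z| = 365/365 = 1.
Step 5 — Type: Im(Z) = 1.196 ⇒ lagging (phase φ = 0.2°).

PF = 1 (lagging, φ = 0.2°)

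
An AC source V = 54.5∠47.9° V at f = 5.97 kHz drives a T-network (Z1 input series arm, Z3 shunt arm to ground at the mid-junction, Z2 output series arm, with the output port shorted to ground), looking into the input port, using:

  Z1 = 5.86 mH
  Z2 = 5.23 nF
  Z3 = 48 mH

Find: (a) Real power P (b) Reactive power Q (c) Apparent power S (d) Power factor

Step 1 — Angular frequency: ω = 2π·f = 2π·5970 = 3.751e+04 rad/s.
Step 2 — Component impedances:
  Z1: Z = jωL = j·3.751e+04·0.00586 = 0 + j219.8 Ω
  Z2: Z = 1/(jωC) = -j/(ω·C) = 0 - j5097 Ω
  Z3: Z = jωL = j·3.751e+04·0.048 = 0 + j1801 Ω
Step 3 — With the output port shorted to ground, the output series arm Z2 runs from the junction to ground; the shunt arm Z3 also runs from the junction to ground. They appear in parallel: Z3 || Z2 = 0 + j2784 Ω.
Step 4 — Series with input arm Z1: Z_in = Z1 + (Z3 || Z2) = 0 + j3004 Ω = 3004∠90.0° Ω.
Step 5 — Source phasor: V = 54.5∠47.9° V = 36.54 + j40.44 V.
Step 6 — Current: I = V / Z = 0.01346 - j0.01216 A = 0.01814∠-42.1° A.
Step 7 — Complex power: S = V·I* = 0 + j0.9889 VA.
Step 8 — Real power: P = Re(S) = 0 W.
Step 9 — Reactive power: Q = Im(S) = 0.9889 VAR.
Step 10 — Apparent power: |S| = 0.9889 VA.
Step 11 — Power factor: PF = P/|S| = 0 (lagging).

(a) P = 0 W  (b) Q = 0.9889 VAR  (c) S = 0.9889 VA  (d) PF = 0 (lagging)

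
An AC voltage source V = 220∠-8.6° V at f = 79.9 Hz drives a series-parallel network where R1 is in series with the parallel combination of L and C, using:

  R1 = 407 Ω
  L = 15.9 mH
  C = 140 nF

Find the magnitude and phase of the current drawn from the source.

Step 1 — Angular frequency: ω = 2π·f = 2π·79.9 = 502 rad/s.
Step 2 — Component impedances:
  R1: Z = R = 407 Ω
  L: Z = jωL = j·502·0.0159 = 0 + j7.982 Ω
  C: Z = 1/(jωC) = -j/(ω·C) = 0 - j1.423e+04 Ω
Step 3 — Parallel branch: L || C = 1/(1/L + 1/C) = 0 + j7.987 Ω.
Step 4 — Series with R1: Z_total = R1 + (L || C) = 407 + j7.987 Ω = 407.1∠1.1° Ω.
Step 5 — Source phasor: V = 220∠-8.6° V = 217.5 - j32.9 V.
Step 6 — Ohm's law: I = V / Z_total = (217.5 - j32.9) / (407 + j7.987) = 0.5327 - j0.09128 A.
Step 7 — Convert to polar: |I| = 0.5404 A, ∠I = -9.7°.

I = 0.5404∠-9.7° A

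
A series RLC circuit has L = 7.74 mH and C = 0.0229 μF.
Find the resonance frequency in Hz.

Step 1 — Resonance condition Im(Z)=0 gives ω₀ = 1/√(LC).
Step 2 — ω₀ = 1/√(0.00774·2.29e-08) = 7.511e+04 rad/s.
Step 3 — f₀ = ω₀/(2π) = 1.195e+04 Hz.

f₀ = 1.195e+04 Hz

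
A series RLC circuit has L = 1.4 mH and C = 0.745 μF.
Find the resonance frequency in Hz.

Step 1 — Resonance condition Im(Z)=0 gives ω₀ = 1/√(LC).
Step 2 — ω₀ = 1/√(0.0014·7.45e-07) = 3.096e+04 rad/s.
Step 3 — f₀ = ω₀/(2π) = 4928 Hz.

f₀ = 4928 Hz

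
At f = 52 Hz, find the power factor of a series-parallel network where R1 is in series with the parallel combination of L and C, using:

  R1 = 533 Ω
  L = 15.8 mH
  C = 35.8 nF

Step 1 — Angular frequency: ω = 2π·f = 2π·52 = 326.7 rad/s.
Step 2 — Component impedances:
  R1: Z = R = 533 Ω
  L: Z = jωL = j·326.7·0.0158 = 0 + j5.162 Ω
  C: Z = 1/(jωC) = -j/(ω·C) = 0 - j8.549e+04 Ω
Step 3 — Parallel branch: L || C = 1/(1/L + 1/C) = 0 + j5.163 Ω.
Step 4 — Series with R1: Z_total = R1 + (L || C) = 533 + j5.163 Ω = 533∠0.6° Ω.
Step 5 — Power factor: PF = cos(φ) = Re(Z)/|Z| = 533/533 = 1.
Step 6 — Type: Im(Z) = 5.163 ⇒ lagging (phase φ = 0.6°).

PF = 1 (lagging, φ = 0.6°)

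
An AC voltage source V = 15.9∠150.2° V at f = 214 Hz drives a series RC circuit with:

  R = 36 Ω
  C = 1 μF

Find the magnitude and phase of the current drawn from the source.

Step 1 — Angular frequency: ω = 2π·f = 2π·214 = 1345 rad/s.
Step 2 — Component impedances:
  R: Z = R = 36 Ω
  C: Z = 1/(jωC) = -j/(ω·C) = 0 - j743.7 Ω
Step 3 — Series combination: Z_total = R + C = 36 - j743.7 Ω = 744.6∠-87.2° Ω.
Step 4 — Source phasor: V = 15.9∠150.2° V = -13.8 + j7.902 V.
Step 5 — Ohm's law: I = V / Z_total = (-13.8 + j7.902) / (36 - j743.7) = -0.0115 - j0.018 A.
Step 6 — Convert to polar: |I| = 0.02135 A, ∠I = -122.6°.

I = 0.02135∠-122.6° A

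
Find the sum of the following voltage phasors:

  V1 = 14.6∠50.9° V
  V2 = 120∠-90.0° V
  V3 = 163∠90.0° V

Step 1 — Convert each phasor to rectangular form:
  V1 = 14.6·(cos(50.9°) + j·sin(50.9°)) = 9.208 + j11.33 V
  V2 = 120·(cos(-90.0°) + j·sin(-90.0°)) = 0 - j120 V
  V3 = 163·(cos(90.0°) + j·sin(90.0°)) = 0 + j163 V
Step 2 — Sum components: V_total = 9.208 + j54.33 V.
Step 3 — Convert to polar: |V_total| = 55.11 V, ∠V_total = 80.4°.

V_total = 55.11∠80.4° V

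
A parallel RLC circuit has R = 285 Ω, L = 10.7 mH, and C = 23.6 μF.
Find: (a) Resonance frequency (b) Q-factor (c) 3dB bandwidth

Step 1 — Resonance: ω₀ = 1/√(LC) = 1/√(0.0107·2.36e-05) = 1990 rad/s.
Step 2 — f₀ = ω₀/(2π) = 316.7 Hz.
Step 3 — Parallel Q: Q = R/(ω₀L) = 285/(1990·0.0107) = 13.38.
Step 4 — Bandwidth: Δω = ω₀/Q = 148.7 rad/s; BW = Δω/(2π) = 23.66 Hz.

(a) f₀ = 316.7 Hz  (b) Q = 13.38  (c) BW = 23.66 Hz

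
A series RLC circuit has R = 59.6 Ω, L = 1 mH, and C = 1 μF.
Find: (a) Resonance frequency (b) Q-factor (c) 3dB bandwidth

Step 1 — Resonance condition Im(Z)=0 gives ω₀ = 1/√(LC).
Step 2 — ω₀ = 1/√(0.001·1e-06) = 3.162e+04 rad/s.
Step 3 — f₀ = ω₀/(2π) = 5033 Hz.
Step 4 — Series Q: Q = ω₀L/R = 3.162e+04·0.001/59.6 = 0.5306.
Step 5 — 3dB bandwidth: Δω = ω₀/Q = 5.96e+04 rad/s; BW = Δω/(2π) = 9486 Hz.

(a) f₀ = 5033 Hz  (b) Q = 0.5306  (c) BW = 9486 Hz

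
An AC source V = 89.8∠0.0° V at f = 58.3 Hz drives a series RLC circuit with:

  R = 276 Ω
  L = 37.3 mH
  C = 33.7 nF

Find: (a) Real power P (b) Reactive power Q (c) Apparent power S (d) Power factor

Step 1 — Angular frequency: ω = 2π·f = 2π·58.3 = 366.3 rad/s.
Step 2 — Component impedances:
  R: Z = R = 276 Ω
  L: Z = jωL = j·366.3·0.0373 = 0 + j13.66 Ω
  C: Z = 1/(jωC) = -j/(ω·C) = 0 - j8.101e+04 Ω
Step 3 — Series combination: Z_total = R + L + C = 276 - j8.099e+04 Ω = 8.099e+04∠-89.8° Ω.
Step 4 — Source phasor: V = 89.8∠0.0° V = 89.8 V.
Step 5 — Current: I = V / Z = 3.778e-06 + j0.001109 A = 0.001109∠89.8° A.
Step 6 — Complex power: S = V·I* = 0.0003393 - j0.09956 VA.
Step 7 — Real power: P = Re(S) = 0.0003393 W.
Step 8 — Reactive power: Q = Im(S) = -0.09956 VAR.
Step 9 — Apparent power: |S| = 0.09956 VA.
Step 10 — Power factor: PF = P/|S| = 0.003408 (leading).

(a) P = 0.0003393 W  (b) Q = -0.09956 VAR  (c) S = 0.09956 VA  (d) PF = 0.003408 (leading)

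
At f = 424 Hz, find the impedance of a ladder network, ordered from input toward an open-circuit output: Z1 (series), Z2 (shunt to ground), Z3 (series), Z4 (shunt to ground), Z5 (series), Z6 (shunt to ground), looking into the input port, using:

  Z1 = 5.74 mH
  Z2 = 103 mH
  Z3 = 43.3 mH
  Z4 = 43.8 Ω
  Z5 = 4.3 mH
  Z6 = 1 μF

Step 1 — Angular frequency: ω = 2π·f = 2π·424 = 2664 rad/s.
Step 2 — Component impedances:
  Z1: Z = jωL = j·2664·0.00574 = 0 + j15.29 Ω
  Z2: Z = jωL = j·2664·0.103 = 0 + j274.4 Ω
  Z3: Z = jωL = j·2664·0.0433 = 0 + j115.4 Ω
  Z4: Z = R = 43.8 Ω
  Z5: Z = jωL = j·2664·0.0043 = 0 + j11.46 Ω
  Z6: Z = 1/(jωC) = -j/(ω·C) = 0 - j375.4 Ω
Step 3 — Ladder network (open output): work backward from the far end, alternating series and parallel combinations. Z_in = 21.71 + j96.33 Ω = 98.75∠77.3° Ω.

Z = 21.71 + j96.33 Ω = 98.75∠77.3° Ω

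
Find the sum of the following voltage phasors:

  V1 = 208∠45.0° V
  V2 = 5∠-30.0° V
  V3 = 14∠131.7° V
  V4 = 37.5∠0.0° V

Step 1 — Convert each phasor to rectangular form:
  V1 = 208·(cos(45.0°) + j·sin(45.0°)) = 147.1 + j147.1 V
  V2 = 5·(cos(-30.0°) + j·sin(-30.0°)) = 4.33 - j2.5 V
  V3 = 14·(cos(131.7°) + j·sin(131.7°)) = -9.313 + j10.45 V
  V4 = 37.5·(cos(0.0°) + j·sin(0.0°)) = 37.5 V
Step 2 — Sum components: V_total = 179.6 + j155 V.
Step 3 — Convert to polar: |V_total| = 237.3 V, ∠V_total = 40.8°.

V_total = 237.3∠40.8° V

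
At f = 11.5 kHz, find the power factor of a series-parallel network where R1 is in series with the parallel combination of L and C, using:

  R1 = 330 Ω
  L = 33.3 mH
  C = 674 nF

Step 1 — Angular frequency: ω = 2π·f = 2π·1.15e+04 = 7.226e+04 rad/s.
Step 2 — Component impedances:
  R1: Z = R = 330 Ω
  L: Z = jωL = j·7.226e+04·0.0333 = 0 + j2406 Ω
  C: Z = 1/(jωC) = -j/(ω·C) = 0 - j20.53 Ω
Step 3 — Parallel branch: L || C = 1/(1/L + 1/C) = 0 - j20.71 Ω.
Step 4 — Series with R1: Z_total = R1 + (L || C) = 330 - j20.71 Ω = 330.6∠-3.6° Ω.
Step 5 — Power factor: PF = cos(φ) = Re(Z)/|Z| = 330/330.65 = 0.998.
Step 6 — Type: Im(Z) = -20.71 ⇒ leading (phase φ = -3.6°).

PF = 0.998 (leading, φ = -3.6°)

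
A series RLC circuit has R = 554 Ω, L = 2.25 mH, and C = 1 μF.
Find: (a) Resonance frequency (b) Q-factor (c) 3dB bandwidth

Step 1 — Resonance: ω₀ = 1/√(LC) = 1/√(0.00225·1e-06) = 2.108e+04 rad/s.
Step 2 — f₀ = ω₀/(2π) = 3355 Hz.
Step 3 — Series Q: Q = ω₀L/R = 2.108e+04·0.00225/554 = 0.08562.
Step 4 — Bandwidth: Δω = ω₀/Q = 2.462e+05 rad/s; BW = Δω/(2π) = 3.919e+04 Hz.

(a) f₀ = 3355 Hz  (b) Q = 0.08562  (c) BW = 3.919e+04 Hz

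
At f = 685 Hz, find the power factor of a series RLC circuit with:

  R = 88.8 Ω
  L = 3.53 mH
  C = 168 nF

Step 1 — Angular frequency: ω = 2π·f = 2π·685 = 4304 rad/s.
Step 2 — Component impedances:
  R: Z = R = 88.8 Ω
  L: Z = jωL = j·4304·0.00353 = 0 + j15.19 Ω
  C: Z = 1/(jωC) = -j/(ω·C) = 0 - j1383 Ω
Step 3 — Series combination: Z_total = R + L + C = 88.8 - j1368 Ω = 1371∠-86.3° Ω.
Step 4 — Power factor: PF = cos(φ) = Re(Z)/|Z| = 88.8/1370.68 = 0.06479.
Step 5 — Type: Im(Z) = -1368 ⇒ leading (phase φ = -86.3°).

PF = 0.06479 (leading, φ = -86.3°)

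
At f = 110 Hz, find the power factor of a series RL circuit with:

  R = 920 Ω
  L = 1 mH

Step 1 — Angular frequency: ω = 2π·f = 2π·110 = 691.2 rad/s.
Step 2 — Component impedances:
  R: Z = R = 920 Ω
  L: Z = jωL = j·691.2·0.001 = 0 + j0.6912 Ω
Step 3 — Series combination: Z_total = R + L = 920 + j0.6912 Ω = 920∠0.0° Ω.
Step 4 — Power factor: PF = cos(φ) = Re(Z)/|Z| = 920/920 = 1.
Step 5 — Type: Im(Z) = 0.6912 ⇒ lagging (phase φ = 0.0°).

PF = 1 (lagging, φ = 0.0°)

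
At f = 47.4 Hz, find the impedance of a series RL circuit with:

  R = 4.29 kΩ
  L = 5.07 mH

Step 1 — Angular frequency: ω = 2π·f = 2π·47.4 = 297.8 rad/s.
Step 2 — Component impedances:
  R: Z = R = 4290 Ω
  L: Z = jωL = j·297.8·0.00507 = 0 + j1.51 Ω
Step 3 — Series combination: Z_total = R + L = 4290 + j1.51 Ω = 4290∠0.0° Ω.

Z = 4290 + j1.51 Ω = 4290∠0.0° Ω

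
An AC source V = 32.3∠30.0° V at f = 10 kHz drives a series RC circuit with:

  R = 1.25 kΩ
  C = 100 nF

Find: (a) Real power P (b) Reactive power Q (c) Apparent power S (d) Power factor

Step 1 — Angular frequency: ω = 2π·f = 2π·1e+04 = 6.283e+04 rad/s.
Step 2 — Component impedances:
  R: Z = R = 1250 Ω
  C: Z = 1/(jωC) = -j/(ω·C) = 0 - j159.2 Ω
Step 3 — Series combination: Z_total = R + C = 1250 - j159.2 Ω = 1260∠-7.3° Ω.
Step 4 — Source phasor: V = 32.3∠30.0° V = 27.97 + j16.15 V.
Step 5 — Current: I = V / Z = 0.0204 + j0.01552 A = 0.02563∠37.3° A.
Step 6 — Complex power: S = V·I* = 0.8213 - j0.1046 VA.
Step 7 — Real power: P = Re(S) = 0.8213 W.
Step 8 — Reactive power: Q = Im(S) = -0.1046 VAR.
Step 9 — Apparent power: |S| = 0.8279 VA.
Step 10 — Power factor: PF = P/|S| = 0.992 (leading).

(a) P = 0.8213 W  (b) Q = -0.1046 VAR  (c) S = 0.8279 VA  (d) PF = 0.992 (leading)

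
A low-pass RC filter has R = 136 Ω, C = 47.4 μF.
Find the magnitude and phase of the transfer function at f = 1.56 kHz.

Step 1 — Angular frequency: ω = 2π·1560 = 9802 rad/s.
Step 2 — Transfer function: H(jω) = 1/(1 + jωRC).
Step 3 — Denominator: 1 + jωRC = 1 + j·9802·136·4.74e-05 = 1 + j63.19.
Step 4 — H = 0.0002504 - j0.01582.
Step 5 — Magnitude: |H| = 0.01582 (-36.0 dB); phase: φ = -89.1°.

|H| = 0.01582 (-36.0 dB), φ = -89.1°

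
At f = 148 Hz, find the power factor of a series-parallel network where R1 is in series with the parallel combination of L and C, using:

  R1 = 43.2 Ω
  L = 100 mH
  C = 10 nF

Step 1 — Angular frequency: ω = 2π·f = 2π·148 = 929.9 rad/s.
Step 2 — Component impedances:
  R1: Z = R = 43.2 Ω
  L: Z = jωL = j·929.9·0.1 = 0 + j92.99 Ω
  C: Z = 1/(jωC) = -j/(ω·C) = 0 - j1.075e+05 Ω
Step 3 — Parallel branch: L || C = 1/(1/L + 1/C) = 0 + j93.07 Ω.
Step 4 — Series with R1: Z_total = R1 + (L || C) = 43.2 + j93.07 Ω = 102.6∠65.1° Ω.
Step 5 — Power factor: PF = cos(φ) = Re(Z)/|Z| = 43.2/102.61 = 0.421.
Step 6 — Type: Im(Z) = 93.07 ⇒ lagging (phase φ = 65.1°).

PF = 0.421 (lagging, φ = 65.1°)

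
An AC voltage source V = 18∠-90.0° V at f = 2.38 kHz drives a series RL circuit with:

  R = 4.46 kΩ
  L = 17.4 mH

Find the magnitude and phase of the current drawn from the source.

Step 1 — Angular frequency: ω = 2π·f = 2π·2380 = 1.495e+04 rad/s.
Step 2 — Component impedances:
  R: Z = R = 4460 Ω
  L: Z = jωL = j·1.495e+04·0.0174 = 0 + j260.2 Ω
Step 3 — Series combination: Z_total = R + L = 4460 + j260.2 Ω = 4468∠3.3° Ω.
Step 4 — Source phasor: V = 18∠-90.0° V = 0 - j18 V.
Step 5 — Ohm's law: I = V / Z_total = (0 - j18) / (4460 + j260.2) = -0.0002347 - j0.004022 A.
Step 6 — Convert to polar: |I| = 0.004029 A, ∠I = -93.3°.

I = 0.004029∠-93.3° A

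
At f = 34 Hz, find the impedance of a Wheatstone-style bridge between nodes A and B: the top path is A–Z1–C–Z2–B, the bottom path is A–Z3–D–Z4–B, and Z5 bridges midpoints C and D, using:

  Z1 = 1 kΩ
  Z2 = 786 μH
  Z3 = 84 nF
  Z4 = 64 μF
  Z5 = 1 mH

Step 1 — Angular frequency: ω = 2π·f = 2π·34 = 213.6 rad/s.
Step 2 — Component impedances:
  Z1: Z = R = 1000 Ω
  Z2: Z = jωL = j·213.6·0.000786 = 0 + j0.1679 Ω
  Z3: Z = 1/(jωC) = -j/(ω·C) = 0 - j5.573e+04 Ω
  Z4: Z = 1/(jωC) = -j/(ω·C) = 0 - j73.14 Ω
  Z5: Z = jωL = j·213.6·0.001 = 0 + j0.2136 Ω
Step 3 — Bridge requires nodal analysis (the Z5 bridge couples midpoints C and D, so the two paths cannot be reduced to a simple series/parallel combination). Setting node B to ground and injecting 1 A at node A, the 3-node admittance system at A, C, D solves to V_A = Z_AB = 999.7 - j17.77 Ω = 999.8∠-1.0° Ω.

Z = 999.7 - j17.77 Ω = 999.8∠-1.0° Ω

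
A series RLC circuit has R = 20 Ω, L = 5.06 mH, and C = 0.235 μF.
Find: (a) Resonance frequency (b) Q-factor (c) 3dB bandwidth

Step 1 — Resonance: ω₀ = 1/√(LC) = 1/√(0.00506·2.35e-07) = 2.9e+04 rad/s.
Step 2 — f₀ = ω₀/(2π) = 4615 Hz.
Step 3 — Series Q: Q = ω₀L/R = 2.9e+04·0.00506/20 = 7.337.
Step 4 — Bandwidth: Δω = ω₀/Q = 3953 rad/s; BW = Δω/(2π) = 629.1 Hz.

(a) f₀ = 4615 Hz  (b) Q = 7.337  (c) BW = 629.1 Hz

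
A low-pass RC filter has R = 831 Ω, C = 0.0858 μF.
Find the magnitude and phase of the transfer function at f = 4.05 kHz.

Step 1 — Angular frequency: ω = 2π·4050 = 2.545e+04 rad/s.
Step 2 — Transfer function: H(jω) = 1/(1 + jωRC).
Step 3 — Denominator: 1 + jωRC = 1 + j·2.545e+04·831·8.58e-08 = 1 + j1.814.
Step 4 — H = 0.233 - j0.4227.
Step 5 — Magnitude: |H| = 0.4827 (-6.3 dB); phase: φ = -61.1°.

|H| = 0.4827 (-6.3 dB), φ = -61.1°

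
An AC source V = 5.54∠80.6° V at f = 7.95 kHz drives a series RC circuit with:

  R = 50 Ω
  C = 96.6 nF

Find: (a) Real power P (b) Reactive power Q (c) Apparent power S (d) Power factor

Step 1 — Angular frequency: ω = 2π·f = 2π·7950 = 4.995e+04 rad/s.
Step 2 — Component impedances:
  R: Z = R = 50 Ω
  C: Z = 1/(jωC) = -j/(ω·C) = 0 - j207.2 Ω
Step 3 — Series combination: Z_total = R + C = 50 - j207.2 Ω = 213.2∠-76.4° Ω.
Step 4 — Source phasor: V = 5.54∠80.6° V = 0.9048 + j5.466 V.
Step 5 — Current: I = V / Z = -0.02393 + j0.01014 A = 0.02599∠157.0° A.
Step 6 — Complex power: S = V·I* = 0.03376 - j0.1399 VA.
Step 7 — Real power: P = Re(S) = 0.03376 W.
Step 8 — Reactive power: Q = Im(S) = -0.1399 VAR.
Step 9 — Apparent power: |S| = 0.144 VA.
Step 10 — Power factor: PF = P/|S| = 0.2345 (leading).

(a) P = 0.03376 W  (b) Q = -0.1399 VAR  (c) S = 0.144 VA  (d) PF = 0.2345 (leading)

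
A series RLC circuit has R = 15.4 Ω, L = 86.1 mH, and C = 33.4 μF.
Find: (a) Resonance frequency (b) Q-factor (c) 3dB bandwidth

Step 1 — Resonance condition Im(Z)=0 gives ω₀ = 1/√(LC).
Step 2 — ω₀ = 1/√(0.0861·3.34e-05) = 589.7 rad/s.
Step 3 — f₀ = ω₀/(2π) = 93.85 Hz.
Step 4 — Series Q: Q = ω₀L/R = 589.7·0.0861/15.4 = 3.297.
Step 5 — 3dB bandwidth: Δω = ω₀/Q = 178.9 rad/s; BW = Δω/(2π) = 28.47 Hz.

(a) f₀ = 93.85 Hz  (b) Q = 3.297  (c) BW = 28.47 Hz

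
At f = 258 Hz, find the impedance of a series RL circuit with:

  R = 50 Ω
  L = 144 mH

Step 1 — Angular frequency: ω = 2π·f = 2π·258 = 1621 rad/s.
Step 2 — Component impedances:
  R: Z = R = 50 Ω
  L: Z = jωL = j·1621·0.144 = 0 + j233.4 Ω
Step 3 — Series combination: Z_total = R + L = 50 + j233.4 Ω = 238.7∠77.9° Ω.

Z = 50 + j233.4 Ω = 238.7∠77.9° Ω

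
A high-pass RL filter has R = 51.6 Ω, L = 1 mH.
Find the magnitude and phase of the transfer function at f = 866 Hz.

Step 1 — Angular frequency: ω = 2π·866 = 5441 rad/s.
Step 2 — Transfer function: H(jω) = jωL/(R + jωL).
Step 3 — Numerator jωL = j·5.441; denominator R + jωL = 51.6 + j5.441.
Step 4 — H = 0.011 + j0.1043.
Step 5 — Magnitude: |H| = 0.1049 (-19.6 dB); phase: φ = 84.0°.

|H| = 0.1049 (-19.6 dB), φ = 84.0°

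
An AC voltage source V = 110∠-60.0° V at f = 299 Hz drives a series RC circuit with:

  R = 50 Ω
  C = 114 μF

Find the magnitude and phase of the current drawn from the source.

Step 1 — Angular frequency: ω = 2π·f = 2π·299 = 1879 rad/s.
Step 2 — Component impedances:
  R: Z = R = 50 Ω
  C: Z = 1/(jωC) = -j/(ω·C) = 0 - j4.669 Ω
Step 3 — Series combination: Z_total = R + C = 50 - j4.669 Ω = 50.22∠-5.3° Ω.
Step 4 — Source phasor: V = 110∠-60.0° V = 55 - j95.26 V.
Step 5 — Ohm's law: I = V / Z_total = (55 - j95.26) / (50 - j4.669) = 1.267 - j1.787 A.
Step 6 — Convert to polar: |I| = 2.19 A, ∠I = -54.7°.

I = 2.19∠-54.7° A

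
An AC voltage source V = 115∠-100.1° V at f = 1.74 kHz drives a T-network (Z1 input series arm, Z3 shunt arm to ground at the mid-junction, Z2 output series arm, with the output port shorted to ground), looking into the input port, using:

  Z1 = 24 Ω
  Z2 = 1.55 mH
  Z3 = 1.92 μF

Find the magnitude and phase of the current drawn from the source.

Step 1 — Angular frequency: ω = 2π·f = 2π·1740 = 1.093e+04 rad/s.
Step 2 — Component impedances:
  Z1: Z = R = 24 Ω
  Z2: Z = jωL = j·1.093e+04·0.00155 = 0 + j16.95 Ω
  Z3: Z = 1/(jωC) = -j/(ω·C) = 0 - j47.64 Ω
Step 3 — With the output port shorted to ground, the output series arm Z2 runs from the junction to ground; the shunt arm Z3 also runs from the junction to ground. They appear in parallel: Z3 || Z2 = 0 + j26.3 Ω.
Step 4 — Series with input arm Z1: Z_in = Z1 + (Z3 || Z2) = 24 + j26.3 Ω = 35.61∠47.6° Ω.
Step 5 — Source phasor: V = 115∠-100.1° V = -20.17 - j113.2 V.
Step 6 — Ohm's law: I = V / Z_total = (-20.17 - j113.2) / (24 + j26.3) = -2.731 - j1.725 A.
Step 7 — Convert to polar: |I| = 3.23 A, ∠I = -147.7°.

I = 3.23∠-147.7° A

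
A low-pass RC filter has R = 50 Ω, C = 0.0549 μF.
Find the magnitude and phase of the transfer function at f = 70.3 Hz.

Step 1 — Angular frequency: ω = 2π·70.3 = 441.7 rad/s.
Step 2 — Transfer function: H(jω) = 1/(1 + jωRC).
Step 3 — Denominator: 1 + jωRC = 1 + j·441.7·50·5.49e-08 = 1 + j0.001212.
Step 4 — H = 1 - j0.001212.
Step 5 — Magnitude: |H| = 1 (-0.0 dB); phase: φ = -0.1°.

|H| = 1 (-0.0 dB), φ = -0.1°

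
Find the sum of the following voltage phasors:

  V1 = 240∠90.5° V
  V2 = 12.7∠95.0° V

Step 1 — Convert each phasor to rectangular form:
  V1 = 240·(cos(90.5°) + j·sin(90.5°)) = -2.094 + j240 V
  V2 = 12.7·(cos(95.0°) + j·sin(95.0°)) = -1.107 + j12.65 V
Step 2 — Sum components: V_total = -3.201 + j252.6 V.
Step 3 — Convert to polar: |V_total| = 252.7 V, ∠V_total = 90.7°.

V_total = 252.7∠90.7° V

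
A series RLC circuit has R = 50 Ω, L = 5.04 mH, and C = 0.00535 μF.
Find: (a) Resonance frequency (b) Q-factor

Step 1 — Resonance condition Im(Z)=0 gives ω₀ = 1/√(LC).
Step 2 — ω₀ = 1/√(0.00504·5.35e-09) = 1.926e+05 rad/s.
Step 3 — f₀ = ω₀/(2π) = 3.065e+04 Hz.
Step 4 — Series Q: Q = ω₀L/R = 1.926e+05·0.00504/50 = 19.41.

(a) f₀ = 3.065e+04 Hz  (b) Q = 19.41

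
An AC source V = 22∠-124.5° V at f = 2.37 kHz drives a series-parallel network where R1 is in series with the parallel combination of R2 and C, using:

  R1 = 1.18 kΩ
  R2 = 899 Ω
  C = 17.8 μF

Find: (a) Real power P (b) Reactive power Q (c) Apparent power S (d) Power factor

Step 1 — Angular frequency: ω = 2π·f = 2π·2370 = 1.489e+04 rad/s.
Step 2 — Component impedances:
  R1: Z = R = 1180 Ω
  R2: Z = R = 899 Ω
  C: Z = 1/(jωC) = -j/(ω·C) = 0 - j3.773 Ω
Step 3 — Parallel branch: R2 || C = 1/(1/R2 + 1/C) = 0.01583 - j3.773 Ω.
Step 4 — Series with R1: Z_total = R1 + (R2 || C) = 1180 - j3.773 Ω = 1180∠-0.2° Ω.
Step 5 — Source phasor: V = 22∠-124.5° V = -12.46 - j18.13 V.
Step 6 — Current: I = V / Z = -0.01051 - j0.0154 A = 0.01864∠-124.3° A.
Step 7 — Complex power: S = V·I* = 0.4102 - j0.001311 VA.
Step 8 — Real power: P = Re(S) = 0.4102 W.
Step 9 — Reactive power: Q = Im(S) = -0.001311 VAR.
Step 10 — Apparent power: |S| = 0.4102 VA.
Step 11 — Power factor: PF = P/|S| = 1 (leading).

(a) P = 0.4102 W  (b) Q = -0.001311 VAR  (c) S = 0.4102 VA  (d) PF = 1 (leading)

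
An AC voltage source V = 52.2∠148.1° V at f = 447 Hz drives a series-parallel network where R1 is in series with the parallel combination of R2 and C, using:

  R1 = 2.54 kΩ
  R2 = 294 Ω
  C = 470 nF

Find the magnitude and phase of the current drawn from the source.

Step 1 — Angular frequency: ω = 2π·f = 2π·447 = 2809 rad/s.
Step 2 — Component impedances:
  R1: Z = R = 2540 Ω
  R2: Z = R = 294 Ω
  C: Z = 1/(jωC) = -j/(ω·C) = 0 - j757.6 Ω
Step 3 — Parallel branch: R2 || C = 1/(1/R2 + 1/C) = 255.5 - j99.16 Ω.
Step 4 — Series with R1: Z_total = R1 + (R2 || C) = 2796 - j99.16 Ω = 2797∠-2.0° Ω.
Step 5 — Source phasor: V = 52.2∠148.1° V = -44.32 + j27.58 V.
Step 6 — Ohm's law: I = V / Z_total = (-44.32 + j27.58) / (2796 - j99.16) = -0.01618 + j0.009293 A.
Step 7 — Convert to polar: |I| = 0.01866 A, ∠I = 150.1°.

I = 0.01866∠150.1° A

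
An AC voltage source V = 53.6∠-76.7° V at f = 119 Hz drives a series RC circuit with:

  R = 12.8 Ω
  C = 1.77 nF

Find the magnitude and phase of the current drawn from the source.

Step 1 — Angular frequency: ω = 2π·f = 2π·119 = 747.7 rad/s.
Step 2 — Component impedances:
  R: Z = R = 12.8 Ω
  C: Z = 1/(jωC) = -j/(ω·C) = 0 - j7.556e+05 Ω
Step 3 — Series combination: Z_total = R + C = 12.8 - j7.556e+05 Ω = 7.556e+05∠-90.0° Ω.
Step 4 — Source phasor: V = 53.6∠-76.7° V = 12.33 - j52.16 V.
Step 5 — Ohm's law: I = V / Z_total = (12.33 - j52.16) / (12.8 - j7.556e+05) = 6.903e-05 + j1.632e-05 A.
Step 6 — Convert to polar: |I| = 7.094e-05 A, ∠I = 13.3°.

I = 7.094e-05∠13.3° A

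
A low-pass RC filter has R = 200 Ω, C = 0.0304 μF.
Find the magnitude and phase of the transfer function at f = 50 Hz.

Step 1 — Angular frequency: ω = 2π·50 = 314.2 rad/s.
Step 2 — Transfer function: H(jω) = 1/(1 + jωRC).
Step 3 — Denominator: 1 + jωRC = 1 + j·314.2·200·3.04e-08 = 1 + j0.00191.
Step 4 — H = 1 - j0.00191.
Step 5 — Magnitude: |H| = 1 (-0.0 dB); phase: φ = -0.1°.

|H| = 1 (-0.0 dB), φ = -0.1°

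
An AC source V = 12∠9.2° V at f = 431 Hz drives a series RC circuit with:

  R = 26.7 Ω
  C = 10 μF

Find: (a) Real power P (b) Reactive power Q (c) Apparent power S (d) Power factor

Step 1 — Angular frequency: ω = 2π·f = 2π·431 = 2708 rad/s.
Step 2 — Component impedances:
  R: Z = R = 26.7 Ω
  C: Z = 1/(jωC) = -j/(ω·C) = 0 - j36.93 Ω
Step 3 — Series combination: Z_total = R + C = 26.7 - j36.93 Ω = 45.57∠-54.1° Ω.
Step 4 — Source phasor: V = 12∠9.2° V = 11.85 + j1.919 V.
Step 5 — Current: I = V / Z = 0.1182 + j0.2353 A = 0.2633∠63.3° A.
Step 6 — Complex power: S = V·I* = 1.852 - j2.561 VA.
Step 7 — Real power: P = Re(S) = 1.852 W.
Step 8 — Reactive power: Q = Im(S) = -2.561 VAR.
Step 9 — Apparent power: |S| = 3.16 VA.
Step 10 — Power factor: PF = P/|S| = 0.5859 (leading).

(a) P = 1.852 W  (b) Q = -2.561 VAR  (c) S = 3.16 VA  (d) PF = 0.5859 (leading)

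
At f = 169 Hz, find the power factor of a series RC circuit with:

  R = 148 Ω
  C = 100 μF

Step 1 — Angular frequency: ω = 2π·f = 2π·169 = 1062 rad/s.
Step 2 — Component impedances:
  R: Z = R = 148 Ω
  C: Z = 1/(jωC) = -j/(ω·C) = 0 - j9.417 Ω
Step 3 — Series combination: Z_total = R + C = 148 - j9.417 Ω = 148.3∠-3.6° Ω.
Step 4 — Power factor: PF = cos(φ) = Re(Z)/|Z| = 148/148.3 = 0.998.
Step 5 — Type: Im(Z) = -9.417 ⇒ leading (phase φ = -3.6°).

PF = 0.998 (leading, φ = -3.6°)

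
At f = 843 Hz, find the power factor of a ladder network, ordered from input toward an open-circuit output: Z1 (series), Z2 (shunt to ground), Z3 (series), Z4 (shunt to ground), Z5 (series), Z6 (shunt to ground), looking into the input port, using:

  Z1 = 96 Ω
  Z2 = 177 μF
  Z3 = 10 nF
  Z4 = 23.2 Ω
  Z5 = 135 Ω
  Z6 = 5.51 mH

Step 1 — Angular frequency: ω = 2π·f = 2π·843 = 5297 rad/s.
Step 2 — Component impedances:
  Z1: Z = R = 96 Ω
  Z2: Z = 1/(jωC) = -j/(ω·C) = 0 - j1.067 Ω
  Z3: Z = 1/(jωC) = -j/(ω·C) = 0 - j1.888e+04 Ω
  Z4: Z = R = 23.2 Ω
  Z5: Z = R = 135 Ω
  Z6: Z = jωL = j·5297·0.00551 = 0 + j29.18 Ω
Step 3 — Ladder network (open output): work backward from the far end, alternating series and parallel combinations. Z_in = 96 - j1.067 Ω = 96.01∠-0.6° Ω.
Step 4 — Power factor: PF = cos(φ) = Re(Z)/|Z| = 96/96.01 = 0.9999.
Step 5 — Type: Im(Z) = -1.067 ⇒ leading (phase φ = -0.6°).

PF = 0.9999 (leading, φ = -0.6°)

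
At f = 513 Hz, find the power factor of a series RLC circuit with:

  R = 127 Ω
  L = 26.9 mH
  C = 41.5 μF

Step 1 — Angular frequency: ω = 2π·f = 2π·513 = 3223 rad/s.
Step 2 — Component impedances:
  R: Z = R = 127 Ω
  L: Z = jωL = j·3223·0.0269 = 0 + j86.71 Ω
  C: Z = 1/(jωC) = -j/(ω·C) = 0 - j7.476 Ω
Step 3 — Series combination: Z_total = R + L + C = 127 + j79.23 Ω = 149.7∠32.0° Ω.
Step 4 — Power factor: PF = cos(φ) = Re(Z)/|Z| = 127/149.7 = 0.8484.
Step 5 — Type: Im(Z) = 79.23 ⇒ lagging (phase φ = 32.0°).

PF = 0.8484 (lagging, φ = 32.0°)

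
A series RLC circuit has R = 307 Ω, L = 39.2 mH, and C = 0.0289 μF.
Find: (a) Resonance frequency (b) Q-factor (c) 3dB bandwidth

Step 1 — Resonance: ω₀ = 1/√(LC) = 1/√(0.0392·2.89e-08) = 2.971e+04 rad/s.
Step 2 — f₀ = ω₀/(2π) = 4729 Hz.
Step 3 — Series Q: Q = ω₀L/R = 2.971e+04·0.0392/307 = 3.794.
Step 4 — Bandwidth: Δω = ω₀/Q = 7832 rad/s; BW = Δω/(2π) = 1246 Hz.

(a) f₀ = 4729 Hz  (b) Q = 3.794  (c) BW = 1246 Hz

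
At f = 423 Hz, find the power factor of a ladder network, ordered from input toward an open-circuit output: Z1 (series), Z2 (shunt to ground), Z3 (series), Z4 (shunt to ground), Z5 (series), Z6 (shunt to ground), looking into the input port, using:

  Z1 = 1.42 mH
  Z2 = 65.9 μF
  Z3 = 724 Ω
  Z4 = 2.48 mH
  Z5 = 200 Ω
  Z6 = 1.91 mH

Step 1 — Angular frequency: ω = 2π·f = 2π·423 = 2658 rad/s.
Step 2 — Component impedances:
  Z1: Z = jωL = j·2658·0.00142 = 0 + j3.774 Ω
  Z2: Z = 1/(jωC) = -j/(ω·C) = 0 - j5.709 Ω
  Z3: Z = R = 724 Ω
  Z4: Z = jωL = j·2658·0.00248 = 0 + j6.591 Ω
  Z5: Z = R = 200 Ω
  Z6: Z = jωL = j·2658·0.00191 = 0 + j5.076 Ω
Step 3 — Ladder network (open output): work backward from the far end, alternating series and parallel combinations. Z_in = 0.04501 - j1.935 Ω = 1.936∠-88.7° Ω.
Step 4 — Power factor: PF = cos(φ) = Re(Z)/|Z| = 0.04501/1.936 = 0.02325.
Step 5 — Type: Im(Z) = -1.935 ⇒ leading (phase φ = -88.7°).

PF = 0.02325 (leading, φ = -88.7°)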